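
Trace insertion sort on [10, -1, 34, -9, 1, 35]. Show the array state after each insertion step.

First element 10 is already 'sorted'
Insert -1: shifted 1 elements -> [-1, 10, 34, -9, 1, 35]
Insert 34: shifted 0 elements -> [-1, 10, 34, -9, 1, 35]
Insert -9: shifted 3 elements -> [-9, -1, 10, 34, 1, 35]
Insert 1: shifted 2 elements -> [-9, -1, 1, 10, 34, 35]
Insert 35: shifted 0 elements -> [-9, -1, 1, 10, 34, 35]


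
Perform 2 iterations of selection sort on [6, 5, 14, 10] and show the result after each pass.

Pass 1: Select minimum 5 at index 1, swap -> [5, 6, 14, 10]
Pass 2: Select minimum 6 at index 1, swap -> [5, 6, 14, 10]


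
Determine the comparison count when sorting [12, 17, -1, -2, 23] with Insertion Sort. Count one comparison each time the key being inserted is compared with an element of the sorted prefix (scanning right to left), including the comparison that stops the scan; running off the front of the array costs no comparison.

Insert 17: 12 <= 17 (stop) = 1 comparison(s) -> [12, 17, -1, -2, 23]
Insert -1: 17 > -1 (shift), 12 > -1 (shift), reached front = 2 comparison(s) -> [-1, 12, 17, -2, 23]
Insert -2: 17 > -2 (shift), 12 > -2 (shift), -1 > -2 (shift), reached front = 3 comparison(s) -> [-2, -1, 12, 17, 23]
Insert 23: 17 <= 23 (stop) = 1 comparison(s) -> [-2, -1, 12, 17, 23]
Total comparisons: 1 + 2 + 3 + 1 = 7


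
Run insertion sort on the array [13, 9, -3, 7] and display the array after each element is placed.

First element 13 is already 'sorted'
Insert 9: shifted 1 elements -> [9, 13, -3, 7]
Insert -3: shifted 2 elements -> [-3, 9, 13, 7]
Insert 7: shifted 2 elements -> [-3, 7, 9, 13]


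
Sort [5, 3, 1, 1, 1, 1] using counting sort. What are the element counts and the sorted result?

Count array: [0, 4, 0, 1, 0, 1]
(count[i] = number of elements equal to i)
Cumulative count: [0, 4, 4, 5, 5, 6]
Sorted: [1, 1, 1, 1, 3, 5]


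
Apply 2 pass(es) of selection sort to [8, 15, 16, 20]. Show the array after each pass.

Pass 1: Select minimum 8 at index 0, swap -> [8, 15, 16, 20]
Pass 2: Select minimum 15 at index 1, swap -> [8, 15, 16, 20]


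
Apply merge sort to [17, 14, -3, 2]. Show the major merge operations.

Divide and conquer:
  Merge [17] + [14] -> [14, 17]
  Merge [-3] + [2] -> [-3, 2]
  Merge [14, 17] + [-3, 2] -> [-3, 2, 14, 17]


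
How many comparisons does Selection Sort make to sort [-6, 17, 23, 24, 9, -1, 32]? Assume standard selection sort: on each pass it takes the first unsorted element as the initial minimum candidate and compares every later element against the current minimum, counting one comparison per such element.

Pass 1: scan indices 1..6 for the minimum = 6 comparison(s); min is -6, place at index 0 -> [-6, 17, 23, 24, 9, -1, 32]
Pass 2: scan indices 2..6 for the minimum = 5 comparison(s); min is -1, place at index 1 -> [-6, -1, 23, 24, 9, 17, 32]
Pass 3: scan indices 3..6 for the minimum = 4 comparison(s); min is 9, place at index 2 -> [-6, -1, 9, 24, 23, 17, 32]
Pass 4: scan indices 4..6 for the minimum = 3 comparison(s); min is 17, place at index 3 -> [-6, -1, 9, 17, 23, 24, 32]
Pass 5: scan indices 5..6 for the minimum = 2 comparison(s); min is 23, place at index 4 -> [-6, -1, 9, 17, 23, 24, 32]
Pass 6: scan indices 6..6 for the minimum = 1 comparison(s); min is 24, place at index 5 -> [-6, -1, 9, 17, 23, 24, 32]
Selection sort always scans the whole unsorted suffix, so the count is (n-1) + (n-2) + ... + 1 = n(n-1)/2 = 7*6/2 = 21 regardless of the input order.
Total comparisons: 6 + 5 + 4 + 3 + 2 + 1 = 21


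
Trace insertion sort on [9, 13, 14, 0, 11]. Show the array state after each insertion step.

First element 9 is already 'sorted'
Insert 13: shifted 0 elements -> [9, 13, 14, 0, 11]
Insert 14: shifted 0 elements -> [9, 13, 14, 0, 11]
Insert 0: shifted 3 elements -> [0, 9, 13, 14, 11]
Insert 11: shifted 2 elements -> [0, 9, 11, 13, 14]


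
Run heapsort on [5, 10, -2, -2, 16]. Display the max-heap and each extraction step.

Build heap: [16, 10, -2, -2, 5]
Extract 16: [10, 5, -2, -2, 16]
Extract 10: [5, -2, -2, 10, 16]
Extract 5: [-2, -2, 5, 10, 16]
Extract -2: [-2, -2, 5, 10, 16]


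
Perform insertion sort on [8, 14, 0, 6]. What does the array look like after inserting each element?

First element 8 is already 'sorted'
Insert 14: shifted 0 elements -> [8, 14, 0, 6]
Insert 0: shifted 2 elements -> [0, 8, 14, 6]
Insert 6: shifted 2 elements -> [0, 6, 8, 14]


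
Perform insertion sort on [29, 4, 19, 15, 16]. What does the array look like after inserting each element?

First element 29 is already 'sorted'
Insert 4: shifted 1 elements -> [4, 29, 19, 15, 16]
Insert 19: shifted 1 elements -> [4, 19, 29, 15, 16]
Insert 15: shifted 2 elements -> [4, 15, 19, 29, 16]
Insert 16: shifted 2 elements -> [4, 15, 16, 19, 29]


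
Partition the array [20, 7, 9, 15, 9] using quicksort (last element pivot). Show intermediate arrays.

Partition 1: pivot=9 at index 2 -> [7, 9, 9, 15, 20]
Partition 2: pivot=9 at index 1 -> [7, 9, 9, 15, 20]
Partition 3: pivot=20 at index 4 -> [7, 9, 9, 15, 20]


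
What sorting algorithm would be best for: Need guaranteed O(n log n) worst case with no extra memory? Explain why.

Best choice: Heapsort
Reason: Heapsort is O(n log n) worst case and sorts in-place; quicksort can degrade to O(n^2)


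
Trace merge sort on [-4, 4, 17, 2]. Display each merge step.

Divide and conquer:
  Merge [-4] + [4] -> [-4, 4]
  Merge [17] + [2] -> [2, 17]
  Merge [-4, 4] + [2, 17] -> [-4, 2, 4, 17]


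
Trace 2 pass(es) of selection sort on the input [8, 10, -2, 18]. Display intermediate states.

Pass 1: Select minimum -2 at index 2, swap -> [-2, 10, 8, 18]
Pass 2: Select minimum 8 at index 2, swap -> [-2, 8, 10, 18]


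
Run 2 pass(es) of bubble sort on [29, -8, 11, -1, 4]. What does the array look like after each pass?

After pass 1: [-8, 11, -1, 4, 29] (4 swaps)
After pass 2: [-8, -1, 4, 11, 29] (2 swaps)
Total swaps: 6


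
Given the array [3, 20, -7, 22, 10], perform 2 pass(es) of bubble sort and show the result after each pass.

After pass 1: [3, -7, 20, 10, 22] (2 swaps)
After pass 2: [-7, 3, 10, 20, 22] (2 swaps)
Total swaps: 4


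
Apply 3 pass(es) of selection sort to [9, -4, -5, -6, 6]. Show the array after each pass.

Pass 1: Select minimum -6 at index 3, swap -> [-6, -4, -5, 9, 6]
Pass 2: Select minimum -5 at index 2, swap -> [-6, -5, -4, 9, 6]
Pass 3: Select minimum -4 at index 2, swap -> [-6, -5, -4, 9, 6]


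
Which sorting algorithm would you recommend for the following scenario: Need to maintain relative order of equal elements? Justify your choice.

Best choice: Merge sort or Insertion sort
Reason: Both are stable; quicksort and heapsort are not stable


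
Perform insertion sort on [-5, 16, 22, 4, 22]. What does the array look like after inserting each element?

First element -5 is already 'sorted'
Insert 16: shifted 0 elements -> [-5, 16, 22, 4, 22]
Insert 22: shifted 0 elements -> [-5, 16, 22, 4, 22]
Insert 4: shifted 2 elements -> [-5, 4, 16, 22, 22]
Insert 22: shifted 0 elements -> [-5, 4, 16, 22, 22]


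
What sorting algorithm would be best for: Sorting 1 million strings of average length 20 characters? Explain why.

Best choice: MSD radix sort or Mergesort
Reason: MSD radix sort is a non-comparison sort that buckets the strings by successive character positions, running in time proportional to the total number of characters examined rather than O(n log n) string comparisons; mergesort is a stable O(n log n)-comparison alternative that works for arbitrary variable-length keys


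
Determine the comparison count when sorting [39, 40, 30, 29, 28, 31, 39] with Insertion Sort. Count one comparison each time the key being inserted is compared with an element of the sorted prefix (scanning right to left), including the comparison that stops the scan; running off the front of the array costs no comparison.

Insert 40: 39 <= 40 (stop) = 1 comparison(s) -> [39, 40, 30, 29, 28, 31, 39]
Insert 30: 40 > 30 (shift), 39 > 30 (shift), reached front = 2 comparison(s) -> [30, 39, 40, 29, 28, 31, 39]
Insert 29: 40 > 29 (shift), 39 > 29 (shift), 30 > 29 (shift), reached front = 3 comparison(s) -> [29, 30, 39, 40, 28, 31, 39]
Insert 28: 40 > 28 (shift), 39 > 28 (shift), 30 > 28 (shift), 29 > 28 (shift), reached front = 4 comparison(s) -> [28, 29, 30, 39, 40, 31, 39]
Insert 31: 40 > 31 (shift), 39 > 31 (shift), 30 <= 31 (stop) = 3 comparison(s) -> [28, 29, 30, 31, 39, 40, 39]
Insert 39: 40 > 39 (shift), 39 <= 39 (stop) = 2 comparison(s) -> [28, 29, 30, 31, 39, 39, 40]
Total comparisons: 1 + 2 + 3 + 4 + 3 + 2 = 15


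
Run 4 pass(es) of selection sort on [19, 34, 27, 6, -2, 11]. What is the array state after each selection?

Pass 1: Select minimum -2 at index 4, swap -> [-2, 34, 27, 6, 19, 11]
Pass 2: Select minimum 6 at index 3, swap -> [-2, 6, 27, 34, 19, 11]
Pass 3: Select minimum 11 at index 5, swap -> [-2, 6, 11, 34, 19, 27]
Pass 4: Select minimum 19 at index 4, swap -> [-2, 6, 11, 19, 34, 27]


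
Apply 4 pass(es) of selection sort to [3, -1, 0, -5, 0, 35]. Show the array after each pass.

Pass 1: Select minimum -5 at index 3, swap -> [-5, -1, 0, 3, 0, 35]
Pass 2: Select minimum -1 at index 1, swap -> [-5, -1, 0, 3, 0, 35]
Pass 3: Select minimum 0 at index 2, swap -> [-5, -1, 0, 3, 0, 35]
Pass 4: Select minimum 0 at index 4, swap -> [-5, -1, 0, 0, 3, 35]


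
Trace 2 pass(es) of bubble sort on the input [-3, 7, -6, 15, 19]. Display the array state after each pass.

After pass 1: [-3, -6, 7, 15, 19] (1 swaps)
After pass 2: [-6, -3, 7, 15, 19] (1 swaps)
Total swaps: 2


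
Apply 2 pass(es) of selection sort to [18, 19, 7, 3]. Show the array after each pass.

Pass 1: Select minimum 3 at index 3, swap -> [3, 19, 7, 18]
Pass 2: Select minimum 7 at index 2, swap -> [3, 7, 19, 18]


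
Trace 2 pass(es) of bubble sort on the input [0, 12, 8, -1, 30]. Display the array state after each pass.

After pass 1: [0, 8, -1, 12, 30] (2 swaps)
After pass 2: [0, -1, 8, 12, 30] (1 swaps)
Total swaps: 3


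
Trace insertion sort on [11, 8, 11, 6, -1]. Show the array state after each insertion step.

First element 11 is already 'sorted'
Insert 8: shifted 1 elements -> [8, 11, 11, 6, -1]
Insert 11: shifted 0 elements -> [8, 11, 11, 6, -1]
Insert 6: shifted 3 elements -> [6, 8, 11, 11, -1]
Insert -1: shifted 4 elements -> [-1, 6, 8, 11, 11]


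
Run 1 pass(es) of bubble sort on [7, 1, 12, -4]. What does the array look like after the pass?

After pass 1: [1, 7, -4, 12] (2 swaps)
Total swaps: 2


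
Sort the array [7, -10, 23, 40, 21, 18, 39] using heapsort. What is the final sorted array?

Build heap: [40, 21, 39, -10, 7, 18, 23]
Extract 40: [39, 21, 23, -10, 7, 18, 40]
Extract 39: [23, 21, 18, -10, 7, 39, 40]
Extract 23: [21, 7, 18, -10, 23, 39, 40]
Extract 21: [18, 7, -10, 21, 23, 39, 40]
Extract 18: [7, -10, 18, 21, 23, 39, 40]
Extract 7: [-10, 7, 18, 21, 23, 39, 40]


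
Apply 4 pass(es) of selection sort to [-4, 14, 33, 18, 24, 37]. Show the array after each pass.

Pass 1: Select minimum -4 at index 0, swap -> [-4, 14, 33, 18, 24, 37]
Pass 2: Select minimum 14 at index 1, swap -> [-4, 14, 33, 18, 24, 37]
Pass 3: Select minimum 18 at index 3, swap -> [-4, 14, 18, 33, 24, 37]
Pass 4: Select minimum 24 at index 4, swap -> [-4, 14, 18, 24, 33, 37]


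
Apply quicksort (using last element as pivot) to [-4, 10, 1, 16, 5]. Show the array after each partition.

Partition 1: pivot=5 at index 2 -> [-4, 1, 5, 16, 10]
Partition 2: pivot=1 at index 1 -> [-4, 1, 5, 16, 10]
Partition 3: pivot=10 at index 3 -> [-4, 1, 5, 10, 16]


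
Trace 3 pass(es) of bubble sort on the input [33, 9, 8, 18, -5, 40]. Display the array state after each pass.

After pass 1: [9, 8, 18, -5, 33, 40] (4 swaps)
After pass 2: [8, 9, -5, 18, 33, 40] (2 swaps)
After pass 3: [8, -5, 9, 18, 33, 40] (1 swaps)
Total swaps: 7


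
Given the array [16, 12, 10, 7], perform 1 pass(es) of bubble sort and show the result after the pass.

After pass 1: [12, 10, 7, 16] (3 swaps)
Total swaps: 3


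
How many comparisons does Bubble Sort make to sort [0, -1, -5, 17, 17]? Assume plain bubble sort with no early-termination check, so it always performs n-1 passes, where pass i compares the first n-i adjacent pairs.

Pass 1: compare adjacent pairs (0,1)..(3,4) = 4 comparison(s), 2 swap(s) -> [-1, -5, 0, 17, 17]
Pass 2: compare adjacent pairs (0,1)..(2,3) = 3 comparison(s), 1 swap(s) -> [-5, -1, 0, 17, 17]
Pass 3: compare adjacent pairs (0,1)..(1,2) = 2 comparison(s), 0 swap(s) -> [-5, -1, 0, 17, 17]
Pass 4: compare adjacent pairs (0,1)..(0,1) = 1 comparison(s), 0 swap(s) -> [-5, -1, 0, 17, 17]
Total comparisons: 4 + 3 + 2 + 1 = 10


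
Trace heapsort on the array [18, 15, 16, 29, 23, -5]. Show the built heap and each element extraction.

Build heap: [29, 23, 16, 15, 18, -5]
Extract 29: [23, 18, 16, 15, -5, 29]
Extract 23: [18, 15, 16, -5, 23, 29]
Extract 18: [16, 15, -5, 18, 23, 29]
Extract 16: [15, -5, 16, 18, 23, 29]
Extract 15: [-5, 15, 16, 18, 23, 29]


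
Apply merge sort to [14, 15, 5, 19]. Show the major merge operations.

Divide and conquer:
  Merge [14] + [15] -> [14, 15]
  Merge [5] + [19] -> [5, 19]
  Merge [14, 15] + [5, 19] -> [5, 14, 15, 19]


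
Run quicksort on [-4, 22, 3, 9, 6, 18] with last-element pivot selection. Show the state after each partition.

Partition 1: pivot=18 at index 4 -> [-4, 3, 9, 6, 18, 22]
Partition 2: pivot=6 at index 2 -> [-4, 3, 6, 9, 18, 22]
Partition 3: pivot=3 at index 1 -> [-4, 3, 6, 9, 18, 22]


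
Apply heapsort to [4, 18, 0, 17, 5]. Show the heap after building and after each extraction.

Build heap: [18, 17, 0, 4, 5]
Extract 18: [17, 5, 0, 4, 18]
Extract 17: [5, 4, 0, 17, 18]
Extract 5: [4, 0, 5, 17, 18]
Extract 4: [0, 4, 5, 17, 18]


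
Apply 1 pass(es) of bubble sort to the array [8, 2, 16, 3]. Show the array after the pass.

After pass 1: [2, 8, 3, 16] (2 swaps)
Total swaps: 2


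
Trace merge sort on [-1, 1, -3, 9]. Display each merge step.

Divide and conquer:
  Merge [-1] + [1] -> [-1, 1]
  Merge [-3] + [9] -> [-3, 9]
  Merge [-1, 1] + [-3, 9] -> [-3, -1, 1, 9]


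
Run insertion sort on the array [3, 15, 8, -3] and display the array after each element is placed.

First element 3 is already 'sorted'
Insert 15: shifted 0 elements -> [3, 15, 8, -3]
Insert 8: shifted 1 elements -> [3, 8, 15, -3]
Insert -3: shifted 3 elements -> [-3, 3, 8, 15]


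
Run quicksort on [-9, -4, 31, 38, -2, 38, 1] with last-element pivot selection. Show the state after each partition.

Partition 1: pivot=1 at index 3 -> [-9, -4, -2, 1, 31, 38, 38]
Partition 2: pivot=-2 at index 2 -> [-9, -4, -2, 1, 31, 38, 38]
Partition 3: pivot=-4 at index 1 -> [-9, -4, -2, 1, 31, 38, 38]
Partition 4: pivot=38 at index 6 -> [-9, -4, -2, 1, 31, 38, 38]
Partition 5: pivot=38 at index 5 -> [-9, -4, -2, 1, 31, 38, 38]


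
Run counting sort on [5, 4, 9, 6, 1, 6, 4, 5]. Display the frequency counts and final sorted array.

Count array: [0, 1, 0, 0, 2, 2, 2, 0, 0, 1]
(count[i] = number of elements equal to i)
Cumulative count: [0, 1, 1, 1, 3, 5, 7, 7, 7, 8]
Sorted: [1, 4, 4, 5, 5, 6, 6, 9]


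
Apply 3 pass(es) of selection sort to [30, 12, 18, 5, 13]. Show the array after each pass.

Pass 1: Select minimum 5 at index 3, swap -> [5, 12, 18, 30, 13]
Pass 2: Select minimum 12 at index 1, swap -> [5, 12, 18, 30, 13]
Pass 3: Select minimum 13 at index 4, swap -> [5, 12, 13, 30, 18]


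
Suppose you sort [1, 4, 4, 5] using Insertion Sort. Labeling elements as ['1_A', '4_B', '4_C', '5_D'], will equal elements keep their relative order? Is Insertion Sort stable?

Trace Insertion Sort on the labeled array (the key is the number; the letter only tracks identity):
  Insert 4_B at index 1: [1_A, 4_B, 4_C, 5_D]
  Insert 4_C at index 2: [1_A, 4_B, 4_C, 5_D]
  Insert 5_D at index 3: [1_A, 4_B, 4_C, 5_D]
Final order: [1_A, 4_B, 4_C, 5_D]
Equal keys:
  value 4: originally 4_B, 4_C; after sorting 4_B, 4_C -> order preserved
All equal keys kept their original relative order. Insertion Sort is stable: elements are shifted only while they are strictly greater than the key, so a key is inserted after any equal elements already placed.
Answer: Stable


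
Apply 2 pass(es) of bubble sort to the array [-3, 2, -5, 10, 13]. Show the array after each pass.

After pass 1: [-3, -5, 2, 10, 13] (1 swaps)
After pass 2: [-5, -3, 2, 10, 13] (1 swaps)
Total swaps: 2


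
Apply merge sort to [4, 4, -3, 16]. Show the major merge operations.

Divide and conquer:
  Merge [4] + [4] -> [4, 4]
  Merge [-3] + [16] -> [-3, 16]
  Merge [4, 4] + [-3, 16] -> [-3, 4, 4, 16]


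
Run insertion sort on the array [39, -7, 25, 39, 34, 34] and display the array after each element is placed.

First element 39 is already 'sorted'
Insert -7: shifted 1 elements -> [-7, 39, 25, 39, 34, 34]
Insert 25: shifted 1 elements -> [-7, 25, 39, 39, 34, 34]
Insert 39: shifted 0 elements -> [-7, 25, 39, 39, 34, 34]
Insert 34: shifted 2 elements -> [-7, 25, 34, 39, 39, 34]
Insert 34: shifted 2 elements -> [-7, 25, 34, 34, 39, 39]


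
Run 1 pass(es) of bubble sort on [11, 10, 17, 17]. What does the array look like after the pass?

After pass 1: [10, 11, 17, 17] (1 swaps)
Total swaps: 1


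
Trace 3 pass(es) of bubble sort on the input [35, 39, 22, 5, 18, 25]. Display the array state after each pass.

After pass 1: [35, 22, 5, 18, 25, 39] (4 swaps)
After pass 2: [22, 5, 18, 25, 35, 39] (4 swaps)
After pass 3: [5, 18, 22, 25, 35, 39] (2 swaps)
Total swaps: 10


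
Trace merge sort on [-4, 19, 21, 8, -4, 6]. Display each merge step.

Divide and conquer:
  Merge [19] + [21] -> [19, 21]
  Merge [-4] + [19, 21] -> [-4, 19, 21]
  Merge [-4] + [6] -> [-4, 6]
  Merge [8] + [-4, 6] -> [-4, 6, 8]
  Merge [-4, 19, 21] + [-4, 6, 8] -> [-4, -4, 6, 8, 19, 21]


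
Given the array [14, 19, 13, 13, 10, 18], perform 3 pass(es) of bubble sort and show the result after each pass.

After pass 1: [14, 13, 13, 10, 18, 19] (4 swaps)
After pass 2: [13, 13, 10, 14, 18, 19] (3 swaps)
After pass 3: [13, 10, 13, 14, 18, 19] (1 swaps)
Total swaps: 8


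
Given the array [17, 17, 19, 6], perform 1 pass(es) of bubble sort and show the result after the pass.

After pass 1: [17, 17, 6, 19] (1 swaps)
Total swaps: 1


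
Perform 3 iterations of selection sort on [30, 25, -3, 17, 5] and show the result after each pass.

Pass 1: Select minimum -3 at index 2, swap -> [-3, 25, 30, 17, 5]
Pass 2: Select minimum 5 at index 4, swap -> [-3, 5, 30, 17, 25]
Pass 3: Select minimum 17 at index 3, swap -> [-3, 5, 17, 30, 25]


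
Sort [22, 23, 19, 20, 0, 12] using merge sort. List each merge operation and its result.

Divide and conquer:
  Merge [23] + [19] -> [19, 23]
  Merge [22] + [19, 23] -> [19, 22, 23]
  Merge [0] + [12] -> [0, 12]
  Merge [20] + [0, 12] -> [0, 12, 20]
  Merge [19, 22, 23] + [0, 12, 20] -> [0, 12, 19, 20, 22, 23]


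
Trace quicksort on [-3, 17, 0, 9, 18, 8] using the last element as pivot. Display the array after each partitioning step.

Partition 1: pivot=8 at index 2 -> [-3, 0, 8, 9, 18, 17]
Partition 2: pivot=0 at index 1 -> [-3, 0, 8, 9, 18, 17]
Partition 3: pivot=17 at index 4 -> [-3, 0, 8, 9, 17, 18]


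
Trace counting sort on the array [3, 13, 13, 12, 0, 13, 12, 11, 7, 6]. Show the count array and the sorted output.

Count array: [1, 0, 0, 1, 0, 0, 1, 1, 0, 0, 0, 1, 2, 3]
(count[i] = number of elements equal to i)
Cumulative count: [1, 1, 1, 2, 2, 2, 3, 4, 4, 4, 4, 5, 7, 10]
Sorted: [0, 3, 6, 7, 11, 12, 12, 13, 13, 13]


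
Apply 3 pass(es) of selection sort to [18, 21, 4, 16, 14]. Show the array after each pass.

Pass 1: Select minimum 4 at index 2, swap -> [4, 21, 18, 16, 14]
Pass 2: Select minimum 14 at index 4, swap -> [4, 14, 18, 16, 21]
Pass 3: Select minimum 16 at index 3, swap -> [4, 14, 16, 18, 21]


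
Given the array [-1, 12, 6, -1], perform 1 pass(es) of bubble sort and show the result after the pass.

After pass 1: [-1, 6, -1, 12] (2 swaps)
Total swaps: 2


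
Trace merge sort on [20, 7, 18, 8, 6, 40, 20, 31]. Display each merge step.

Divide and conquer:
  Merge [20] + [7] -> [7, 20]
  Merge [18] + [8] -> [8, 18]
  Merge [7, 20] + [8, 18] -> [7, 8, 18, 20]
  Merge [6] + [40] -> [6, 40]
  Merge [20] + [31] -> [20, 31]
  Merge [6, 40] + [20, 31] -> [6, 20, 31, 40]
  Merge [7, 8, 18, 20] + [6, 20, 31, 40] -> [6, 7, 8, 18, 20, 20, 31, 40]


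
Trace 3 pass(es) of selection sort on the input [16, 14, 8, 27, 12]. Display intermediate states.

Pass 1: Select minimum 8 at index 2, swap -> [8, 14, 16, 27, 12]
Pass 2: Select minimum 12 at index 4, swap -> [8, 12, 16, 27, 14]
Pass 3: Select minimum 14 at index 4, swap -> [8, 12, 14, 27, 16]


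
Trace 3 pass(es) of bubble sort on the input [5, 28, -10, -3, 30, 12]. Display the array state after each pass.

After pass 1: [5, -10, -3, 28, 12, 30] (3 swaps)
After pass 2: [-10, -3, 5, 12, 28, 30] (3 swaps)
After pass 3: [-10, -3, 5, 12, 28, 30] (0 swaps)
Total swaps: 6


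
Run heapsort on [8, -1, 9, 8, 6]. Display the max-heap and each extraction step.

Build heap: [9, 8, 8, -1, 6]
Extract 9: [8, 6, 8, -1, 9]
Extract 8: [8, 6, -1, 8, 9]
Extract 8: [6, -1, 8, 8, 9]
Extract 6: [-1, 6, 8, 8, 9]


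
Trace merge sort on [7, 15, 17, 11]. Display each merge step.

Divide and conquer:
  Merge [7] + [15] -> [7, 15]
  Merge [17] + [11] -> [11, 17]
  Merge [7, 15] + [11, 17] -> [7, 11, 15, 17]


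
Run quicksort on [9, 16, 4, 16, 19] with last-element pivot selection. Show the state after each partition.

Partition 1: pivot=19 at index 4 -> [9, 16, 4, 16, 19]
Partition 2: pivot=16 at index 3 -> [9, 16, 4, 16, 19]
Partition 3: pivot=4 at index 0 -> [4, 16, 9, 16, 19]
Partition 4: pivot=9 at index 1 -> [4, 9, 16, 16, 19]


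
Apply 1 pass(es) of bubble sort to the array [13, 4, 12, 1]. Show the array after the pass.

After pass 1: [4, 12, 1, 13] (3 swaps)
Total swaps: 3


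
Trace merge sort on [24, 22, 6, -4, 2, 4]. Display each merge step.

Divide and conquer:
  Merge [22] + [6] -> [6, 22]
  Merge [24] + [6, 22] -> [6, 22, 24]
  Merge [2] + [4] -> [2, 4]
  Merge [-4] + [2, 4] -> [-4, 2, 4]
  Merge [6, 22, 24] + [-4, 2, 4] -> [-4, 2, 4, 6, 22, 24]


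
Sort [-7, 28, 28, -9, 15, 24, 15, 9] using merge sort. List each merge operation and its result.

Divide and conquer:
  Merge [-7] + [28] -> [-7, 28]
  Merge [28] + [-9] -> [-9, 28]
  Merge [-7, 28] + [-9, 28] -> [-9, -7, 28, 28]
  Merge [15] + [24] -> [15, 24]
  Merge [15] + [9] -> [9, 15]
  Merge [15, 24] + [9, 15] -> [9, 15, 15, 24]
  Merge [-9, -7, 28, 28] + [9, 15, 15, 24] -> [-9, -7, 9, 15, 15, 24, 28, 28]


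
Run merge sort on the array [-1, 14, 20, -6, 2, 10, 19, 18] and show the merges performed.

Divide and conquer:
  Merge [-1] + [14] -> [-1, 14]
  Merge [20] + [-6] -> [-6, 20]
  Merge [-1, 14] + [-6, 20] -> [-6, -1, 14, 20]
  Merge [2] + [10] -> [2, 10]
  Merge [19] + [18] -> [18, 19]
  Merge [2, 10] + [18, 19] -> [2, 10, 18, 19]
  Merge [-6, -1, 14, 20] + [2, 10, 18, 19] -> [-6, -1, 2, 10, 14, 18, 19, 20]


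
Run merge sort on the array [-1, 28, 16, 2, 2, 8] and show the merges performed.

Divide and conquer:
  Merge [28] + [16] -> [16, 28]
  Merge [-1] + [16, 28] -> [-1, 16, 28]
  Merge [2] + [8] -> [2, 8]
  Merge [2] + [2, 8] -> [2, 2, 8]
  Merge [-1, 16, 28] + [2, 2, 8] -> [-1, 2, 2, 8, 16, 28]


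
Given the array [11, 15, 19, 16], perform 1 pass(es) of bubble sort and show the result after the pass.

After pass 1: [11, 15, 16, 19] (1 swaps)
Total swaps: 1


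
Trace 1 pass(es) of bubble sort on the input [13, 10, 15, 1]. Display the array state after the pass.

After pass 1: [10, 13, 1, 15] (2 swaps)
Total swaps: 2


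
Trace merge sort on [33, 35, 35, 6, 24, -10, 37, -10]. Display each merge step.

Divide and conquer:
  Merge [33] + [35] -> [33, 35]
  Merge [35] + [6] -> [6, 35]
  Merge [33, 35] + [6, 35] -> [6, 33, 35, 35]
  Merge [24] + [-10] -> [-10, 24]
  Merge [37] + [-10] -> [-10, 37]
  Merge [-10, 24] + [-10, 37] -> [-10, -10, 24, 37]
  Merge [6, 33, 35, 35] + [-10, -10, 24, 37] -> [-10, -10, 6, 24, 33, 35, 35, 37]


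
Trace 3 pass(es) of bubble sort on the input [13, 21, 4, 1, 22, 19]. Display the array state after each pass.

After pass 1: [13, 4, 1, 21, 19, 22] (3 swaps)
After pass 2: [4, 1, 13, 19, 21, 22] (3 swaps)
After pass 3: [1, 4, 13, 19, 21, 22] (1 swaps)
Total swaps: 7


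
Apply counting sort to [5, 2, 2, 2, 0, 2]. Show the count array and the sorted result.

Count array: [1, 0, 4, 0, 0, 1]
(count[i] = number of elements equal to i)
Cumulative count: [1, 1, 5, 5, 5, 6]
Sorted: [0, 2, 2, 2, 2, 5]


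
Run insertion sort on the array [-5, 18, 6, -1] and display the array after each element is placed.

First element -5 is already 'sorted'
Insert 18: shifted 0 elements -> [-5, 18, 6, -1]
Insert 6: shifted 1 elements -> [-5, 6, 18, -1]
Insert -1: shifted 2 elements -> [-5, -1, 6, 18]


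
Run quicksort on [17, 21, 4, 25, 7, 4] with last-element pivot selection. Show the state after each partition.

Partition 1: pivot=4 at index 1 -> [4, 4, 17, 25, 7, 21]
Partition 2: pivot=21 at index 4 -> [4, 4, 17, 7, 21, 25]
Partition 3: pivot=7 at index 2 -> [4, 4, 7, 17, 21, 25]


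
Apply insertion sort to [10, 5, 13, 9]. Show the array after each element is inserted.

First element 10 is already 'sorted'
Insert 5: shifted 1 elements -> [5, 10, 13, 9]
Insert 13: shifted 0 elements -> [5, 10, 13, 9]
Insert 9: shifted 2 elements -> [5, 9, 10, 13]


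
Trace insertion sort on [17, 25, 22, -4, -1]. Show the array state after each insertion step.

First element 17 is already 'sorted'
Insert 25: shifted 0 elements -> [17, 25, 22, -4, -1]
Insert 22: shifted 1 elements -> [17, 22, 25, -4, -1]
Insert -4: shifted 3 elements -> [-4, 17, 22, 25, -1]
Insert -1: shifted 3 elements -> [-4, -1, 17, 22, 25]


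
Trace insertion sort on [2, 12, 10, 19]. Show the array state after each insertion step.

First element 2 is already 'sorted'
Insert 12: shifted 0 elements -> [2, 12, 10, 19]
Insert 10: shifted 1 elements -> [2, 10, 12, 19]
Insert 19: shifted 0 elements -> [2, 10, 12, 19]


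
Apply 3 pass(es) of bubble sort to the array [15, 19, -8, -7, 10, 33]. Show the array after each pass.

After pass 1: [15, -8, -7, 10, 19, 33] (3 swaps)
After pass 2: [-8, -7, 10, 15, 19, 33] (3 swaps)
After pass 3: [-8, -7, 10, 15, 19, 33] (0 swaps)
Total swaps: 6


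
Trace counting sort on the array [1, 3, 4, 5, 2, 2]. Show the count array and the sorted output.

Count array: [0, 1, 2, 1, 1, 1]
(count[i] = number of elements equal to i)
Cumulative count: [0, 1, 3, 4, 5, 6]
Sorted: [1, 2, 2, 3, 4, 5]


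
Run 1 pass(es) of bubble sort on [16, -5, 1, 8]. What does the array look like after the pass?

After pass 1: [-5, 1, 8, 16] (3 swaps)
Total swaps: 3


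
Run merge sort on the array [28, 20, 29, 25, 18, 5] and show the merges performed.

Divide and conquer:
  Merge [20] + [29] -> [20, 29]
  Merge [28] + [20, 29] -> [20, 28, 29]
  Merge [18] + [5] -> [5, 18]
  Merge [25] + [5, 18] -> [5, 18, 25]
  Merge [20, 28, 29] + [5, 18, 25] -> [5, 18, 20, 25, 28, 29]


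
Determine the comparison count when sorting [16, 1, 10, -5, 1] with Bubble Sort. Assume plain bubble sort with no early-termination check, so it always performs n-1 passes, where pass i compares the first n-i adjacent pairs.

Pass 1: compare adjacent pairs (0,1)..(3,4) = 4 comparison(s), 4 swap(s) -> [1, 10, -5, 1, 16]
Pass 2: compare adjacent pairs (0,1)..(2,3) = 3 comparison(s), 2 swap(s) -> [1, -5, 1, 10, 16]
Pass 3: compare adjacent pairs (0,1)..(1,2) = 2 comparison(s), 1 swap(s) -> [-5, 1, 1, 10, 16]
Pass 4: compare adjacent pairs (0,1)..(0,1) = 1 comparison(s), 0 swap(s) -> [-5, 1, 1, 10, 16]
Total comparisons: 4 + 3 + 2 + 1 = 10


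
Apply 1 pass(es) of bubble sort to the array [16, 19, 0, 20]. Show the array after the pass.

After pass 1: [16, 0, 19, 20] (1 swaps)
Total swaps: 1


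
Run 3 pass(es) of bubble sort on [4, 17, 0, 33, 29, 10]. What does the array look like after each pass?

After pass 1: [4, 0, 17, 29, 10, 33] (3 swaps)
After pass 2: [0, 4, 17, 10, 29, 33] (2 swaps)
After pass 3: [0, 4, 10, 17, 29, 33] (1 swaps)
Total swaps: 6


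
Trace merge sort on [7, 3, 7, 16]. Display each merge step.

Divide and conquer:
  Merge [7] + [3] -> [3, 7]
  Merge [7] + [16] -> [7, 16]
  Merge [3, 7] + [7, 16] -> [3, 7, 7, 16]


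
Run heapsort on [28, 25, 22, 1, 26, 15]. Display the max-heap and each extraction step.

Build heap: [28, 26, 22, 1, 25, 15]
Extract 28: [26, 25, 22, 1, 15, 28]
Extract 26: [25, 15, 22, 1, 26, 28]
Extract 25: [22, 15, 1, 25, 26, 28]
Extract 22: [15, 1, 22, 25, 26, 28]
Extract 15: [1, 15, 22, 25, 26, 28]


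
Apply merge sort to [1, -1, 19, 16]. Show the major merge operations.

Divide and conquer:
  Merge [1] + [-1] -> [-1, 1]
  Merge [19] + [16] -> [16, 19]
  Merge [-1, 1] + [16, 19] -> [-1, 1, 16, 19]


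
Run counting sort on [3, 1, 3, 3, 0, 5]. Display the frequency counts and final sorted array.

Count array: [1, 1, 0, 3, 0, 1]
(count[i] = number of elements equal to i)
Cumulative count: [1, 2, 2, 5, 5, 6]
Sorted: [0, 1, 3, 3, 3, 5]


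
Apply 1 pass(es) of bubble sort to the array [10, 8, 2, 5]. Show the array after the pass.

After pass 1: [8, 2, 5, 10] (3 swaps)
Total swaps: 3


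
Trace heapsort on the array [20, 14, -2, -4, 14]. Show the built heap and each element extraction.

Build heap: [20, 14, -2, -4, 14]
Extract 20: [14, 14, -2, -4, 20]
Extract 14: [14, -4, -2, 14, 20]
Extract 14: [-2, -4, 14, 14, 20]
Extract -2: [-4, -2, 14, 14, 20]


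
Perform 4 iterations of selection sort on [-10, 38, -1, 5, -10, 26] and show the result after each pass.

Pass 1: Select minimum -10 at index 0, swap -> [-10, 38, -1, 5, -10, 26]
Pass 2: Select minimum -10 at index 4, swap -> [-10, -10, -1, 5, 38, 26]
Pass 3: Select minimum -1 at index 2, swap -> [-10, -10, -1, 5, 38, 26]
Pass 4: Select minimum 5 at index 3, swap -> [-10, -10, -1, 5, 38, 26]


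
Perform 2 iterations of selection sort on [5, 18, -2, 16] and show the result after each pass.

Pass 1: Select minimum -2 at index 2, swap -> [-2, 18, 5, 16]
Pass 2: Select minimum 5 at index 2, swap -> [-2, 5, 18, 16]


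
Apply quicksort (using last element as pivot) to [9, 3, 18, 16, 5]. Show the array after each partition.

Partition 1: pivot=5 at index 1 -> [3, 5, 18, 16, 9]
Partition 2: pivot=9 at index 2 -> [3, 5, 9, 16, 18]
Partition 3: pivot=18 at index 4 -> [3, 5, 9, 16, 18]


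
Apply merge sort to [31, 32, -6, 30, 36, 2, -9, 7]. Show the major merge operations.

Divide and conquer:
  Merge [31] + [32] -> [31, 32]
  Merge [-6] + [30] -> [-6, 30]
  Merge [31, 32] + [-6, 30] -> [-6, 30, 31, 32]
  Merge [36] + [2] -> [2, 36]
  Merge [-9] + [7] -> [-9, 7]
  Merge [2, 36] + [-9, 7] -> [-9, 2, 7, 36]
  Merge [-6, 30, 31, 32] + [-9, 2, 7, 36] -> [-9, -6, 2, 7, 30, 31, 32, 36]


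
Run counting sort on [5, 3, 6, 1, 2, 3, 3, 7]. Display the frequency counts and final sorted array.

Count array: [0, 1, 1, 3, 0, 1, 1, 1]
(count[i] = number of elements equal to i)
Cumulative count: [0, 1, 2, 5, 5, 6, 7, 8]
Sorted: [1, 2, 3, 3, 3, 5, 6, 7]


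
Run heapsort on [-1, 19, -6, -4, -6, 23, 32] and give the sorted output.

Build heap: [32, 19, 23, -4, -6, -1, -6]
Extract 32: [23, 19, -1, -4, -6, -6, 32]
Extract 23: [19, -4, -1, -6, -6, 23, 32]
Extract 19: [-1, -4, -6, -6, 19, 23, 32]
Extract -1: [-4, -6, -6, -1, 19, 23, 32]
Extract -4: [-6, -6, -4, -1, 19, 23, 32]
Extract -6: [-6, -6, -4, -1, 19, 23, 32]


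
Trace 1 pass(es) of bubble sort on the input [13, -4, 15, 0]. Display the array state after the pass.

After pass 1: [-4, 13, 0, 15] (2 swaps)
Total swaps: 2


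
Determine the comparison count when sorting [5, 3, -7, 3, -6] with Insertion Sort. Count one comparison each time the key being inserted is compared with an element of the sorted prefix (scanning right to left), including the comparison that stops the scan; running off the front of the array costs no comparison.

Insert 3: 5 > 3 (shift), reached front = 1 comparison(s) -> [3, 5, -7, 3, -6]
Insert -7: 5 > -7 (shift), 3 > -7 (shift), reached front = 2 comparison(s) -> [-7, 3, 5, 3, -6]
Insert 3: 5 > 3 (shift), 3 <= 3 (stop) = 2 comparison(s) -> [-7, 3, 3, 5, -6]
Insert -6: 5 > -6 (shift), 3 > -6 (shift), 3 > -6 (shift), -7 <= -6 (stop) = 4 comparison(s) -> [-7, -6, 3, 3, 5]
Total comparisons: 1 + 2 + 2 + 4 = 9


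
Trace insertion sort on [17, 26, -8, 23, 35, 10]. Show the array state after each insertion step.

First element 17 is already 'sorted'
Insert 26: shifted 0 elements -> [17, 26, -8, 23, 35, 10]
Insert -8: shifted 2 elements -> [-8, 17, 26, 23, 35, 10]
Insert 23: shifted 1 elements -> [-8, 17, 23, 26, 35, 10]
Insert 35: shifted 0 elements -> [-8, 17, 23, 26, 35, 10]
Insert 10: shifted 4 elements -> [-8, 10, 17, 23, 26, 35]


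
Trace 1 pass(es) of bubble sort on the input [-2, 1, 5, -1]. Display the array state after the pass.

After pass 1: [-2, 1, -1, 5] (1 swaps)
Total swaps: 1


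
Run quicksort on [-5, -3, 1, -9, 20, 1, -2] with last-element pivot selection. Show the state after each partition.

Partition 1: pivot=-2 at index 3 -> [-5, -3, -9, -2, 20, 1, 1]
Partition 2: pivot=-9 at index 0 -> [-9, -3, -5, -2, 20, 1, 1]
Partition 3: pivot=-5 at index 1 -> [-9, -5, -3, -2, 20, 1, 1]
Partition 4: pivot=1 at index 5 -> [-9, -5, -3, -2, 1, 1, 20]


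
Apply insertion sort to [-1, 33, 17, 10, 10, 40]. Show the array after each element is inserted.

First element -1 is already 'sorted'
Insert 33: shifted 0 elements -> [-1, 33, 17, 10, 10, 40]
Insert 17: shifted 1 elements -> [-1, 17, 33, 10, 10, 40]
Insert 10: shifted 2 elements -> [-1, 10, 17, 33, 10, 40]
Insert 10: shifted 2 elements -> [-1, 10, 10, 17, 33, 40]
Insert 40: shifted 0 elements -> [-1, 10, 10, 17, 33, 40]


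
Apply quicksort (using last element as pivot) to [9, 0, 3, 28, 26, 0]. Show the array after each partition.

Partition 1: pivot=0 at index 1 -> [0, 0, 3, 28, 26, 9]
Partition 2: pivot=9 at index 3 -> [0, 0, 3, 9, 26, 28]
Partition 3: pivot=28 at index 5 -> [0, 0, 3, 9, 26, 28]


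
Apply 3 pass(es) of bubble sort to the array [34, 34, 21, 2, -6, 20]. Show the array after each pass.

After pass 1: [34, 21, 2, -6, 20, 34] (4 swaps)
After pass 2: [21, 2, -6, 20, 34, 34] (4 swaps)
After pass 3: [2, -6, 20, 21, 34, 34] (3 swaps)
Total swaps: 11


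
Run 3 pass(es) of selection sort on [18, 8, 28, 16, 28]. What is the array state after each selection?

Pass 1: Select minimum 8 at index 1, swap -> [8, 18, 28, 16, 28]
Pass 2: Select minimum 16 at index 3, swap -> [8, 16, 28, 18, 28]
Pass 3: Select minimum 18 at index 3, swap -> [8, 16, 18, 28, 28]


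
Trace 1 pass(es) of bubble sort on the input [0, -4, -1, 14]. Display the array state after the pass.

After pass 1: [-4, -1, 0, 14] (2 swaps)
Total swaps: 2


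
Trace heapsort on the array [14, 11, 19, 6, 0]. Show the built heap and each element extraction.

Build heap: [19, 11, 14, 6, 0]
Extract 19: [14, 11, 0, 6, 19]
Extract 14: [11, 6, 0, 14, 19]
Extract 11: [6, 0, 11, 14, 19]
Extract 6: [0, 6, 11, 14, 19]


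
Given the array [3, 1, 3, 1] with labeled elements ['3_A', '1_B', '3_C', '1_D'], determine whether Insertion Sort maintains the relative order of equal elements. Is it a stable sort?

Trace Insertion Sort on the labeled array (the key is the number; the letter only tracks identity):
  Insert 1_B at index 0: [1_B, 3_A, 3_C, 1_D]
  Insert 3_C at index 2: [1_B, 3_A, 3_C, 1_D]
  Insert 1_D at index 1: [1_B, 1_D, 3_A, 3_C]
Final order: [1_B, 1_D, 3_A, 3_C]
Equal keys:
  value 1: originally 1_B, 1_D; after sorting 1_B, 1_D -> order preserved
  value 3: originally 3_A, 3_C; after sorting 3_A, 3_C -> order preserved
All equal keys kept their original relative order. Insertion Sort is stable: elements are shifted only while they are strictly greater than the key, so a key is inserted after any equal elements already placed.
Answer: Stable


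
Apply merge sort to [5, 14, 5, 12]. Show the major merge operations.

Divide and conquer:
  Merge [5] + [14] -> [5, 14]
  Merge [5] + [12] -> [5, 12]
  Merge [5, 14] + [5, 12] -> [5, 5, 12, 14]


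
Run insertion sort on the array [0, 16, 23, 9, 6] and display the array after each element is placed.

First element 0 is already 'sorted'
Insert 16: shifted 0 elements -> [0, 16, 23, 9, 6]
Insert 23: shifted 0 elements -> [0, 16, 23, 9, 6]
Insert 9: shifted 2 elements -> [0, 9, 16, 23, 6]
Insert 6: shifted 3 elements -> [0, 6, 9, 16, 23]


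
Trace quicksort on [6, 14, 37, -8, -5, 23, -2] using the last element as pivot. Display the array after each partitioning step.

Partition 1: pivot=-2 at index 2 -> [-8, -5, -2, 6, 14, 23, 37]
Partition 2: pivot=-5 at index 1 -> [-8, -5, -2, 6, 14, 23, 37]
Partition 3: pivot=37 at index 6 -> [-8, -5, -2, 6, 14, 23, 37]
Partition 4: pivot=23 at index 5 -> [-8, -5, -2, 6, 14, 23, 37]
Partition 5: pivot=14 at index 4 -> [-8, -5, -2, 6, 14, 23, 37]


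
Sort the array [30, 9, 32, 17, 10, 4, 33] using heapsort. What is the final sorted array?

Build heap: [33, 17, 32, 9, 10, 4, 30]
Extract 33: [32, 17, 30, 9, 10, 4, 33]
Extract 32: [30, 17, 4, 9, 10, 32, 33]
Extract 30: [17, 10, 4, 9, 30, 32, 33]
Extract 17: [10, 9, 4, 17, 30, 32, 33]
Extract 10: [9, 4, 10, 17, 30, 32, 33]
Extract 9: [4, 9, 10, 17, 30, 32, 33]


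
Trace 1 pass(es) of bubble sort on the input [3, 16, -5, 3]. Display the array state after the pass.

After pass 1: [3, -5, 3, 16] (2 swaps)
Total swaps: 2


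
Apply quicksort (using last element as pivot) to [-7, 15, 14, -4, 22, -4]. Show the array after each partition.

Partition 1: pivot=-4 at index 2 -> [-7, -4, -4, 15, 22, 14]
Partition 2: pivot=-4 at index 1 -> [-7, -4, -4, 15, 22, 14]
Partition 3: pivot=14 at index 3 -> [-7, -4, -4, 14, 22, 15]
Partition 4: pivot=15 at index 4 -> [-7, -4, -4, 14, 15, 22]


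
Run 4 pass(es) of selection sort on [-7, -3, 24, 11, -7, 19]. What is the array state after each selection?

Pass 1: Select minimum -7 at index 0, swap -> [-7, -3, 24, 11, -7, 19]
Pass 2: Select minimum -7 at index 4, swap -> [-7, -7, 24, 11, -3, 19]
Pass 3: Select minimum -3 at index 4, swap -> [-7, -7, -3, 11, 24, 19]
Pass 4: Select minimum 11 at index 3, swap -> [-7, -7, -3, 11, 24, 19]


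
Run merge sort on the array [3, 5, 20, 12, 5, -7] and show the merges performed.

Divide and conquer:
  Merge [5] + [20] -> [5, 20]
  Merge [3] + [5, 20] -> [3, 5, 20]
  Merge [5] + [-7] -> [-7, 5]
  Merge [12] + [-7, 5] -> [-7, 5, 12]
  Merge [3, 5, 20] + [-7, 5, 12] -> [-7, 3, 5, 5, 12, 20]


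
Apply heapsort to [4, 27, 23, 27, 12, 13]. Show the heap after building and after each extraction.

Build heap: [27, 27, 23, 4, 12, 13]
Extract 27: [27, 13, 23, 4, 12, 27]
Extract 27: [23, 13, 12, 4, 27, 27]
Extract 23: [13, 4, 12, 23, 27, 27]
Extract 13: [12, 4, 13, 23, 27, 27]
Extract 12: [4, 12, 13, 23, 27, 27]


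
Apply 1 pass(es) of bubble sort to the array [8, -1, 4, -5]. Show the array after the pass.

After pass 1: [-1, 4, -5, 8] (3 swaps)
Total swaps: 3


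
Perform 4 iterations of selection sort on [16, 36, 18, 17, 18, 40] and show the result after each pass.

Pass 1: Select minimum 16 at index 0, swap -> [16, 36, 18, 17, 18, 40]
Pass 2: Select minimum 17 at index 3, swap -> [16, 17, 18, 36, 18, 40]
Pass 3: Select minimum 18 at index 2, swap -> [16, 17, 18, 36, 18, 40]
Pass 4: Select minimum 18 at index 4, swap -> [16, 17, 18, 18, 36, 40]


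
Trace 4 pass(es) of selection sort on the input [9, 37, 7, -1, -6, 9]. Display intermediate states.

Pass 1: Select minimum -6 at index 4, swap -> [-6, 37, 7, -1, 9, 9]
Pass 2: Select minimum -1 at index 3, swap -> [-6, -1, 7, 37, 9, 9]
Pass 3: Select minimum 7 at index 2, swap -> [-6, -1, 7, 37, 9, 9]
Pass 4: Select minimum 9 at index 4, swap -> [-6, -1, 7, 9, 37, 9]
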